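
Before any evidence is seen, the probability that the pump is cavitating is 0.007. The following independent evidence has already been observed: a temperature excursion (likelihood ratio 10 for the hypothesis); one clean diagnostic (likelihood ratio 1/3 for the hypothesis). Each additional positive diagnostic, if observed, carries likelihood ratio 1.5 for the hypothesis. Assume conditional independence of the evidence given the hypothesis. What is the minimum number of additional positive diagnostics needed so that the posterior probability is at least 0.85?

Prior odds = 0.007/0.993 = 7/993.
Combined Bayes factor of the evidence already in hand = 10 × (1/3) = 10/3.
Odds after that evidence = (7/993) × 10/3 = 70/2979.
Target odds = 0.85/0.15 = 17/3.
Need 1.5ⁿ ≥ 17/3 ÷ (70/2979) = 16881/70.
1.5¹³ = 1594323/8192 falls short of 16881/70 but 1.5¹⁴ = 4782969/16384 reaches it, so n = 14.

14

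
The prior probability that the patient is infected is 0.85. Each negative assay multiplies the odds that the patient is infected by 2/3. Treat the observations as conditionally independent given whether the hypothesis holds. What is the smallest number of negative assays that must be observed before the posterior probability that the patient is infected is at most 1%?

16

Prior odds = 0.85/0.15 = 17/3.
Likelihood ratio per negative assay = 2/3.
Target odds: 0.01 ÷ 0.99 = 1/99.
Require (2/3)ⁿ ≤ 1/99 ÷ (17/3) = 1/561.
(2/3)¹⁵ = 32768/14348907 is still above 1/561 but (2/3)¹⁶ = 65536/43046721 is at or below it, so n = 16.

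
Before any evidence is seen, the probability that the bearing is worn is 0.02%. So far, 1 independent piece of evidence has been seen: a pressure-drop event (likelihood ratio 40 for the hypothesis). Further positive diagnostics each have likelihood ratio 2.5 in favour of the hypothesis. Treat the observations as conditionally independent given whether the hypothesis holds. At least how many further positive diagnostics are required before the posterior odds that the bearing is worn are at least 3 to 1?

Prior odds = 0.0002/0.9998 = 1/4999.
Bayes factor of the evidence already in hand = 40.
Odds after that evidence = (1/4999) × 40 = 40/4999.
Target odds = 3.
Need 2.5ⁿ ≥ 3 ÷ (40/4999) = 374.925.
2.5⁶ = 244.140625 falls short of 374.925 but 2.5⁷ = 610.3515625 reaches it, so n = 7.

7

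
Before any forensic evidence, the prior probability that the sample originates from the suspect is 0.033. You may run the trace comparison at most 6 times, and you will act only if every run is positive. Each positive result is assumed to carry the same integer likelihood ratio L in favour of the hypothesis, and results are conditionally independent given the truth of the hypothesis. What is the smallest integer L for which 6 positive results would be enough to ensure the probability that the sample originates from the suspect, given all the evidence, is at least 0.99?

Prior odds = 0.033/0.967 = 33/967.
Target odds = 0.99/0.01 = 99.
Need L⁶ ≥ 99 ÷ (33/967) = 2901.
3⁶ = 729 < 2901 ≤ 4096 = 4⁶, so L = 4.

4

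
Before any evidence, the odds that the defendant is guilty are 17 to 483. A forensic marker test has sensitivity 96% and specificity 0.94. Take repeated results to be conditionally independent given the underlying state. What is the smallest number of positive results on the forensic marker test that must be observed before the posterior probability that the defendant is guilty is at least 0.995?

Prior odds = 17/483.
False-positive rate = 1 − 0.94 = 0.06; likelihood ratio of a positive = 0.96/0.06 = 16.
Target posterior odds = 0.995/0.005 = 199.
Require 16ⁿ ≥ 199 ÷ (17/483) = 96117/17.
16³ = 4096 falls short of 96117/17 but 16⁴ = 65536 reaches it, so n = 4.

4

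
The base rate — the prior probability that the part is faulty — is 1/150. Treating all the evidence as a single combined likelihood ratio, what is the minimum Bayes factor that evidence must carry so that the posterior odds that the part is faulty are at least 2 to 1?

298

Prior odds = (1/150)/(149/150) = 1/149.
Target odds = 2.
Required Bayes factor = 2 ÷ (1/149) = 298.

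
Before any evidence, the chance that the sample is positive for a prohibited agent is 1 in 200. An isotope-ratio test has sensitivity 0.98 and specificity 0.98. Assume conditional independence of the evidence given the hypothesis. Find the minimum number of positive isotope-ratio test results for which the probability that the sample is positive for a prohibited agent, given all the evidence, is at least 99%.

Prior odds = 0.005/0.995 = 1/199.
False-positive rate = 1 − 0.98 = 0.02; likelihood ratio of a positive = 0.98/0.02 = 49.
Target odds: 0.99 ÷ 0.01 = 99.
Require 49ⁿ ≥ 99 ÷ (1/199) = 19701.
49² = 2401 falls short of 19701 but 49³ = 117649 reaches it, so n = 3.

3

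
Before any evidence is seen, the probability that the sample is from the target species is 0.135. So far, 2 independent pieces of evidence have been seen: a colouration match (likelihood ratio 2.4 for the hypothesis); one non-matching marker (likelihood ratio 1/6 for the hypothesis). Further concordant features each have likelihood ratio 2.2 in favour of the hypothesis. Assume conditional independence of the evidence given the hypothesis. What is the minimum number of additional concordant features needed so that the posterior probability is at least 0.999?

Prior odds = 0.135/0.865 = 27/173.
Combined Bayes factor of the evidence already in hand = 2.4 × (1/6) = 0.4.
Odds after that evidence = (27/173) × 0.4 = 54/865.
Target odds = 0.999/0.001 = 999.
Need 2.2ⁿ ≥ 999 ÷ (54/865) = 16002.5.
2.2¹² ≈12855 falls short of 16002.5 but 2.2¹³ ≈28281 reaches it, so n = 13.

13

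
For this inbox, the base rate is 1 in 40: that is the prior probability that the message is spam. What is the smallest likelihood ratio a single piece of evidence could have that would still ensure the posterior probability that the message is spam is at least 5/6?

Prior odds = 0.025/0.975 = 1/39.
Target odds = (5/6)/(1/6) = 5.
Required Bayes factor = 5 ÷ (1/39) = 195.

195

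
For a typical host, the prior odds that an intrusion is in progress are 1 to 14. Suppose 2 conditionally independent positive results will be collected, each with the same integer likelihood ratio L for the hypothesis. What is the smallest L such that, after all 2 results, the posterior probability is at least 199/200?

53

Prior odds = 1/14.
Target odds = 0.995/0.005 = 199.
Need L² ≥ 199 ÷ (1/14) = 2786.
52² = 2704 < 2786 ≤ 2809 = 53², so L = 53.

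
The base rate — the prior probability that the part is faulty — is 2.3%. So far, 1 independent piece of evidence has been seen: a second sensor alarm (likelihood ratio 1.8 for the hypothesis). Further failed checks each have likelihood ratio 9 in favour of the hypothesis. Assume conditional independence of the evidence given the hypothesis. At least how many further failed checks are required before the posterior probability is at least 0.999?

Prior odds = 0.023/0.977 = 23/977.
Bayes factor of the evidence already in hand = 1.8.
Odds after that evidence = (23/977) × 1.8 = 207/4885.
Target odds = 0.999/0.001 = 999.
Need 9ⁿ ≥ 999 ÷ (207/4885) = 542235/23.
9⁴ = 6561 falls short of 542235/23 but 9⁵ = 59049 reaches it, so n = 5.

5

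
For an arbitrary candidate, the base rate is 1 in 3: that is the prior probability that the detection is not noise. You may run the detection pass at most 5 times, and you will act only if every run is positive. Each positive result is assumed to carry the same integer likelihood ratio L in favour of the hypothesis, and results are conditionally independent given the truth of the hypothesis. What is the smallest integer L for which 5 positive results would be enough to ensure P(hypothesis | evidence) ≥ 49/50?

Prior odds = (1/3)/(2/3) = 0.5.
Target odds = 0.98/0.02 = 49.
Need L⁵ ≥ 49 ÷ 0.5 = 98.
2⁵ = 32 < 98 ≤ 243 = 3⁵, so L = 3.

3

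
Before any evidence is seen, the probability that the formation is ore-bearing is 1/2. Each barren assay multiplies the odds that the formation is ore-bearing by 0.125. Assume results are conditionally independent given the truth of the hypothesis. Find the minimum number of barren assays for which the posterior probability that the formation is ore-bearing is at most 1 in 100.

3

Prior odds = 0.5/0.5 = 1.
Likelihood ratio per barren assay = 0.125.
Target odds: 0.01 ÷ 0.99 = 1/99.
Require 0.125ⁿ ≤ 1/99 ÷ 1 = 1/99.
0.125² = 0.015625 is still above 1/99 but 0.125³ = 0.001953125 is at or below it, so n = 3.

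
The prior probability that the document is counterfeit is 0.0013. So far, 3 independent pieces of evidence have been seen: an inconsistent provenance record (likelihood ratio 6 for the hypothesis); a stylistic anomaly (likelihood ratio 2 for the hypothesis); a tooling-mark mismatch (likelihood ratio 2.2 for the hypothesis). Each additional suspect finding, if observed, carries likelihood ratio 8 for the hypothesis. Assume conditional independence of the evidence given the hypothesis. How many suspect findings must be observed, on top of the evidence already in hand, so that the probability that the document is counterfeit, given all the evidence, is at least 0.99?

4

Prior odds = 0.0013/0.9987 = 13/9987.
Combined Bayes factor of the evidence already in hand = 6 × 2 × 2.2 = 26.4.
Odds after that evidence = (13/9987) × 26.4 = 572/16645.
Target odds = 0.99/0.01 = 99.
Need 8ⁿ ≥ 99 ÷ (572/16645) = 149805/52.
8³ = 512 falls short of 149805/52 but 8⁴ = 4096 reaches it, so n = 4.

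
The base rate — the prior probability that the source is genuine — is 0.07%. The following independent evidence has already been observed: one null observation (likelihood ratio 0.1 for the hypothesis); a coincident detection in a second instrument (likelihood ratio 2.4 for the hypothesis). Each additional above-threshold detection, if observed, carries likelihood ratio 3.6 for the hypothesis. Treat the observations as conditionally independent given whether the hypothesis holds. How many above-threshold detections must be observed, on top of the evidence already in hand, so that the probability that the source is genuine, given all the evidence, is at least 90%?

Prior odds = 0.0007/0.9993 = 7/9993.
Combined Bayes factor of the evidence already in hand = 0.1 × 2.4 = 0.24.
Odds after that evidence = (7/9993) × 0.24 = 14/83275.
Target odds = 0.9/0.1 = 9.
Need 3.6ⁿ ≥ 9 ÷ (14/83275) = 749475/14.
3.6⁸ ≈28211.1 falls short of 749475/14 but 3.6⁹ ≈101560 reaches it, so n = 9.

9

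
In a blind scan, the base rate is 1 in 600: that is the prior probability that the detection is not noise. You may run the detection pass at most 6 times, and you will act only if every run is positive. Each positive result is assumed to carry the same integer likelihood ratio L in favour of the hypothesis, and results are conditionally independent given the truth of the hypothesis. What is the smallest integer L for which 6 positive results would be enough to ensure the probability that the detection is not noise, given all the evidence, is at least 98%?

6

Prior odds = (1/600)/(599/600) = 1/599.
Target odds = 0.98/0.02 = 49.
Need L⁶ ≥ 49 ÷ (1/599) = 29351.
5⁶ = 15625 < 29351 ≤ 46656 = 6⁶, so L = 6.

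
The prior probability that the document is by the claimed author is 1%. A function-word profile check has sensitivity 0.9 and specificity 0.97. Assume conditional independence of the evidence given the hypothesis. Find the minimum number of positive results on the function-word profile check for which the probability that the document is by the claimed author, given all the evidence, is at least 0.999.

Prior odds: 0.01 ÷ 0.99 = 1/99.
False-positive rate = 1 − 0.97 = 0.03; likelihood ratio of a positive = 0.9/0.03 = 30.
Target posterior odds = 0.999/0.001 = 999.
Require 30ⁿ ≥ 999 ÷ (1/99) = 98901.
30³ = 27000 falls short of 98901 but 30⁴ = 810000 reaches it, so n = 4.

4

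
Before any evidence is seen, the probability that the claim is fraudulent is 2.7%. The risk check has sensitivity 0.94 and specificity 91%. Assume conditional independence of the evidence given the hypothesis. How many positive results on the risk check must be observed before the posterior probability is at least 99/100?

Prior odds = 0.027/0.973 = 27/973.
False-positive rate = 1 − 0.91 = 0.09; likelihood ratio of a positive = 0.94/0.09 = 94/9.
Target posterior odds = 0.99/0.01 = 99.
Need (27/973) × (94/9)ⁿ ≥ 99, i.e. (94/9)ⁿ ≥ 10703/3.
(94/9)³ = 830584/729 falls short of 10703/3 but (94/9)⁴ = 78074896/6561 reaches it, so n = 4.

4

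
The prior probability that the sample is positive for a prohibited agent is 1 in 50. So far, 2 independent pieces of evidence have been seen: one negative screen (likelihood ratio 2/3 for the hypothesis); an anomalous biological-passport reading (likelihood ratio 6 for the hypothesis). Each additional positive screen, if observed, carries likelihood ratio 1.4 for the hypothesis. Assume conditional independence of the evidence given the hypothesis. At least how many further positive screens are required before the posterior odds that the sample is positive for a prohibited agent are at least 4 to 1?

12

Prior odds = 0.02/0.98 = 1/49.
Combined Bayes factor of the evidence already in hand = (2/3) × 6 = 4.
Odds after that evidence = (1/49) × 4 = 4/49.
Target odds = 4.
Need 1.4ⁿ ≥ 4 ÷ (4/49) = 49.
1.4¹¹ ≈40.4957 falls short of 49 but 1.4¹² ≈56.6939 reaches it, so n = 12.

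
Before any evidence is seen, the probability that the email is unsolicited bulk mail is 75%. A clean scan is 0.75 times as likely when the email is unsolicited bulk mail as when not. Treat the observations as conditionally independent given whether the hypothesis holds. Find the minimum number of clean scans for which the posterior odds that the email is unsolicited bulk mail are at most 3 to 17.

10

Prior odds = 0.75/0.25 = 3.
Likelihood ratio per clean scan = 0.75.
Target odds = 3/17.
Require 0.75ⁿ ≤ 3/17 ÷ 3 = 1/17.
0.75⁹ = 19683/262144 is still above 1/17 but 0.75¹⁰ = 59049/1048576 is at or below it, so n = 10.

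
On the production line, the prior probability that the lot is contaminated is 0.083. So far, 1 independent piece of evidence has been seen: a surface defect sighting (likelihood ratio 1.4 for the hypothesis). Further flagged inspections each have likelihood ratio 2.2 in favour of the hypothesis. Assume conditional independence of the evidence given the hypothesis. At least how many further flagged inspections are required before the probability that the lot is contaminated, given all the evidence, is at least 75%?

Prior odds = 0.083/0.917 = 83/917.
Bayes factor of the evidence already in hand = 1.4.
Odds after that evidence = (83/917) × 1.4 = 83/655.
Target odds = 0.75/0.25 = 3.
Need 2.2ⁿ ≥ 3 ÷ (83/655) = 1965/83.
2.2⁴ = 23.4256 falls short of 1965/83 but 2.2⁵ = 51.53632 reaches it, so n = 5.

5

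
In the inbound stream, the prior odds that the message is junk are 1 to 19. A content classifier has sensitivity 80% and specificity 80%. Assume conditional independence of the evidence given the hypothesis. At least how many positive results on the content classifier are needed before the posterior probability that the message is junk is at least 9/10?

4

Prior odds = 1/19.
False-positive rate = 1 − 0.8 = 0.2; likelihood ratio of a positive = 0.8/0.2 = 4.
Target odds: 0.9 ÷ 0.1 = 9.
Need (1/19) × 4ⁿ ≥ 9, i.e. 4ⁿ ≥ 171.
4³ = 64 falls short of 171 but 4⁴ = 256 reaches it, so n = 4.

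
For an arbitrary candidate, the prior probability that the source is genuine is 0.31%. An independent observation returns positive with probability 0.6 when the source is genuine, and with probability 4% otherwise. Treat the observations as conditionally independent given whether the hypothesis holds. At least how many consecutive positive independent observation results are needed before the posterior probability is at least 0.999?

5

Prior odds = 0.0031/0.9969 = 31/9969.
Likelihood ratio of a positive result = 0.6/0.04 = 15.
Target posterior odds = 0.999/0.001 = 999.
Require 15ⁿ ≥ 999 ÷ (31/9969) = 9959031/31.
15⁴ = 50625 falls short of 9959031/31 but 15⁵ = 759375 reaches it, so n = 5.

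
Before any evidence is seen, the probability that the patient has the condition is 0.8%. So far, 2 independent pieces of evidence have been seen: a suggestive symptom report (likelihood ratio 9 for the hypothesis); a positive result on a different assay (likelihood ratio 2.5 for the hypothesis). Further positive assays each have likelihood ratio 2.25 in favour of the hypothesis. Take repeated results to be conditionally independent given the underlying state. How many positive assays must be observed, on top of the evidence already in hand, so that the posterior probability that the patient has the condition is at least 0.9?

Prior odds = 0.008/0.992 = 1/124.
Combined Bayes factor of the evidence already in hand = 9 × 2.5 = 22.5.
Odds after that evidence = (1/124) × 22.5 = 45/248.
Target odds = 0.9/0.1 = 9.
Need 2.25ⁿ ≥ 9 ÷ (45/248) = 49.6.
2.25⁴ = 25.62890625 falls short of 49.6 but 2.25⁵ = 59049/1024 reaches it, so n = 5.

5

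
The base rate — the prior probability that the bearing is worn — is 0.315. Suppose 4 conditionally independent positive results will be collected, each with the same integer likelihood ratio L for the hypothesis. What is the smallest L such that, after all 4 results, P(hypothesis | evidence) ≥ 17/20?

2

Prior odds = 0.315/0.685 = 63/137.
Target odds = 0.85/0.15 = 17/3.
Need L⁴ ≥ 17/3 ÷ (63/137) = 2329/189.
1⁴ = 1 < 2329/189 ≤ 16 = 2⁴, so L = 2.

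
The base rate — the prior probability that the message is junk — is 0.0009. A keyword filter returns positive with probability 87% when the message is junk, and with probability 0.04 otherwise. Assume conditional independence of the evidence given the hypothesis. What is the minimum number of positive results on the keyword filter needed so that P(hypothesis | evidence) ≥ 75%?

3

Prior odds: 0.0009 ÷ 0.9991 = 9/9991.
Likelihood ratio of a positive result = 0.87/0.04 = 21.75.
Target posterior odds = 0.75/0.25 = 3.
Require 21.75ⁿ ≥ 3 ÷ (9/9991) = 9991/3.
21.75² = 473.0625 falls short of 9991/3 but 21.75³ = 658503/64 reaches it, so n = 3.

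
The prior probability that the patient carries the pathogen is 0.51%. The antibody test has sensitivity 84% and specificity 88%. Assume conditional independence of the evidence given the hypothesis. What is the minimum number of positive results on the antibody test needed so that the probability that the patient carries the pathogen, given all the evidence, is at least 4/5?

4

Prior odds: 0.0051 ÷ 0.9949 = 51/9949.
False-positive rate = 1 − 0.88 = 0.12; likelihood ratio of a positive = 0.84/0.12 = 7.
Target posterior odds = 0.8/0.2 = 4.
Require 7ⁿ ≥ 4 ÷ (51/9949) = 39796/51.
7³ = 343 falls short of 39796/51 but 7⁴ = 2401 reaches it, so n = 4.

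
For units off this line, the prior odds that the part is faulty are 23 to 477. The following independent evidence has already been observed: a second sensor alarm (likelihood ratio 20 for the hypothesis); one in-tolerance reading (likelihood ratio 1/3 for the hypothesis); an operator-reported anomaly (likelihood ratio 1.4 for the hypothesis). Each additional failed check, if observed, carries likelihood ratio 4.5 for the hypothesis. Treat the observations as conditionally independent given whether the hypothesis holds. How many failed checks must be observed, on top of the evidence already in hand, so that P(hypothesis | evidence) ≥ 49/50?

4

Prior odds = 23/477.
Combined Bayes factor of the evidence already in hand = 20 × (1/3) × 1.4 = 28/3.
Odds after that evidence = (23/477) × 28/3 = 644/1431.
Target odds = 0.98/0.02 = 49.
Need 4.5ⁿ ≥ 49 ÷ (644/1431) = 10017/92.
4.5³ = 91.125 falls short of 10017/92 but 4.5⁴ = 410.0625 reaches it, so n = 4.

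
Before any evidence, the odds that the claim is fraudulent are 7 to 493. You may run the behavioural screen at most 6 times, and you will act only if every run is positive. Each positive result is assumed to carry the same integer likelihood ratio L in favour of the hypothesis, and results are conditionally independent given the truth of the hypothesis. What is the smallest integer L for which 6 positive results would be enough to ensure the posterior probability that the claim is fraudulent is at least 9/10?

Prior odds = 7/493.
Target odds = 0.9/0.1 = 9.
Need L⁶ ≥ 9 ÷ (7/493) = 4437/7.
2⁶ = 64 < 4437/7 ≤ 729 = 3⁶, so L = 3.

3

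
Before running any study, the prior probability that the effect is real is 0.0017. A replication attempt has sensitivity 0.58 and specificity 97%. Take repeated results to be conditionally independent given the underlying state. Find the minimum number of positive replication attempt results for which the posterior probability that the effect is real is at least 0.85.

Prior odds: 0.0017 ÷ 0.9983 = 17/9983.
False-positive rate = 1 − 0.97 = 0.03; likelihood ratio of a positive = 0.58/0.03 = 58/3.
Target posterior odds = 0.85/0.15 = 17/3.
Require (58/3)ⁿ ≥ 17/3 ÷ (17/9983) = 9983/3.
(58/3)² = 3364/9 falls short of 9983/3 but (58/3)³ = 195112/27 reaches it, so n = 3.

3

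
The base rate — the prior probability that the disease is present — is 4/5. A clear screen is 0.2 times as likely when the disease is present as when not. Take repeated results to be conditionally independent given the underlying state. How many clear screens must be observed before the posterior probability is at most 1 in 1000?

Prior odds: 0.8 ÷ 0.2 = 4.
Likelihood ratio per clear screen = 0.2.
Target posterior odds = 0.001/0.999 = 1/999.
Require 0.2ⁿ ≤ 1/999 ÷ 4 = 1/3996.
0.2⁵ = 0.00032 is still above 1/3996 but 0.2⁶ = 1/15625 is at or below it, so n = 6.

6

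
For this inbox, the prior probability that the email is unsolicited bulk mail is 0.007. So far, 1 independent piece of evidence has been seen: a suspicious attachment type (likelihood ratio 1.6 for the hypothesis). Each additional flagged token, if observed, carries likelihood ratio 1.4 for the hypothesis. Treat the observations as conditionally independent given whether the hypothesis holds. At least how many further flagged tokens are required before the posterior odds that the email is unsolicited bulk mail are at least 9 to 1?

20

Prior odds = 0.007/0.993 = 7/993.
Bayes factor of the evidence already in hand = 1.6.
Odds after that evidence = (7/993) × 1.6 = 56/4965.
Target odds = 9.
Need 1.4ⁿ ≥ 9 ÷ (56/4965) = 44685/56.
1.4¹⁹ ≈597.63 falls short of 44685/56 but 1.4²⁰ ≈836.683 reaches it, so n = 20.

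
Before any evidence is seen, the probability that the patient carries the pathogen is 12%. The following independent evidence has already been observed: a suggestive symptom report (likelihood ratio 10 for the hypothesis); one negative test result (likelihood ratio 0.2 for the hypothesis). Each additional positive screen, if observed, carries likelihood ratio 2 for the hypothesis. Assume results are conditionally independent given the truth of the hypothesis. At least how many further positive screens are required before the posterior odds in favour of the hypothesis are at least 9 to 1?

Prior odds = 0.12/0.88 = 3/22.
Combined Bayes factor of the evidence already in hand = 10 × 0.2 = 2.
Odds after that evidence = (3/22) × 2 = 3/11.
Target odds = 9.
Need 2ⁿ ≥ 9 ÷ (3/11) = 33.
2⁵ = 32 falls short of 33 but 2⁶ = 64 reaches it, so n = 6.

6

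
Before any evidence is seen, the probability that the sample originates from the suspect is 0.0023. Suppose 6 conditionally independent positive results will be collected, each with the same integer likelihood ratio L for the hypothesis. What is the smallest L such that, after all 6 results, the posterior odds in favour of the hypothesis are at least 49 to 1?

6

Prior odds = 0.0023/0.9977 = 23/9977.
Target odds = 49.
Need L⁶ ≥ 49 ÷ (23/9977) = 488873/23.
5⁶ = 15625 < 488873/23 ≤ 46656 = 6⁶, so L = 6.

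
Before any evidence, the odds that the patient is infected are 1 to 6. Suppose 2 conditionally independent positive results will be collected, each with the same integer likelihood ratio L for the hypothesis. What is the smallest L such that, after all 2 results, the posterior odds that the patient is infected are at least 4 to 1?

Prior odds = 1/6.
Target odds = 4.
Need L² ≥ 4 ÷ (1/6) = 24.
4² = 16 < 24 ≤ 25 = 5², so L = 5.

5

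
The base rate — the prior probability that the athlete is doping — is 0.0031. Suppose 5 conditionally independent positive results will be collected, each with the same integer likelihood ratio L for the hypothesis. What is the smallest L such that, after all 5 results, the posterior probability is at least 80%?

5

Prior odds = 0.0031/0.9969 = 31/9969.
Target odds = 0.8/0.2 = 4.
Need L⁵ ≥ 4 ÷ (31/9969) = 39876/31.
4⁵ = 1024 < 39876/31 ≤ 3125 = 5⁵, so L = 5.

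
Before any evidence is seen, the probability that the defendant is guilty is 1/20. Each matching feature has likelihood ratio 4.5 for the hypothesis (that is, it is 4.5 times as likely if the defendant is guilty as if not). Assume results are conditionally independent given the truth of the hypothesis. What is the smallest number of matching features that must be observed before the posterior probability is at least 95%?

Prior odds = 0.05/0.95 = 1/19.
Likelihood ratio per matching feature = 4.5.
Target posterior odds = 0.95/0.05 = 19.
Need (1/19) × 4.5ⁿ ≥ 19, i.e. 4.5ⁿ ≥ 361.
4.5³ = 91.125 falls short of 361 but 4.5⁴ = 410.0625 reaches it, so n = 4.

4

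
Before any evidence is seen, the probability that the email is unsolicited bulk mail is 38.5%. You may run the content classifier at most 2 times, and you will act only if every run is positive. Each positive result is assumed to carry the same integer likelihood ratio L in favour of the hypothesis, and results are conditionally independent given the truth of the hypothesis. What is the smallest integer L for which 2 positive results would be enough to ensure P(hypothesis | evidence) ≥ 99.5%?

Prior odds = 0.385/0.615 = 77/123.
Target odds = 0.995/0.005 = 199.
Need L² ≥ 199 ÷ (77/123) = 24477/77.
17² = 289 < 24477/77 ≤ 324 = 18², so L = 18.

18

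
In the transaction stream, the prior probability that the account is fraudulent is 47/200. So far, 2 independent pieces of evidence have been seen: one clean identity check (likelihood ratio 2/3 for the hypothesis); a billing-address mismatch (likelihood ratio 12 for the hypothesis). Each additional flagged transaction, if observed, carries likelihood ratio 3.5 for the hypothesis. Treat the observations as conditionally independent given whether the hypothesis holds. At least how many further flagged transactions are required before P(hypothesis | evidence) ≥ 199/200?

4

Prior odds = 0.235/0.765 = 47/153.
Combined Bayes factor of the evidence already in hand = (2/3) × 12 = 8.
Odds after that evidence = (47/153) × 8 = 376/153.
Target odds = 0.995/0.005 = 199.
Need 3.5ⁿ ≥ 199 ÷ (376/153) = 30447/376.
3.5³ = 42.875 falls short of 30447/376 but 3.5⁴ = 150.0625 reaches it, so n = 4.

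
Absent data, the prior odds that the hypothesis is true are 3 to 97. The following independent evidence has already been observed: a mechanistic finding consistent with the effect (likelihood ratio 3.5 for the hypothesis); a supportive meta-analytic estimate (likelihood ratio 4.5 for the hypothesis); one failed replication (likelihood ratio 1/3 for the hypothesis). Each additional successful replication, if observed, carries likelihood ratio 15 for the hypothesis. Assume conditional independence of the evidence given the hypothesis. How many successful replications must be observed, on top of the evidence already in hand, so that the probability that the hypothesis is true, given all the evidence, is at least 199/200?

Prior odds = 3/97.
Combined Bayes factor of the evidence already in hand = 3.5 × 4.5 × (1/3) = 5.25.
Odds after that evidence = (3/97) × 5.25 = 63/388.
Target odds = 0.995/0.005 = 199.
Need 15ⁿ ≥ 199 ÷ (63/388) = 77212/63.
15² = 225 falls short of 77212/63 but 15³ = 3375 reaches it, so n = 3.

3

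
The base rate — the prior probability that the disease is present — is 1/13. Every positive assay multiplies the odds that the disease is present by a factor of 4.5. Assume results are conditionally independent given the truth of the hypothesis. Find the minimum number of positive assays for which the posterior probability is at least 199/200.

6

Prior odds: (1/13) ÷ (12/13) = 1/12.
Likelihood ratio per positive assay = 4.5.
Target posterior odds = 0.995/0.005 = 199.
Need (1/12) × 4.5ⁿ ≥ 199, i.e. 4.5ⁿ ≥ 2388.
4.5⁵ = 1845.28125 falls short of 2388 but 4.5⁶ = 8303.765625 reaches it, so n = 6.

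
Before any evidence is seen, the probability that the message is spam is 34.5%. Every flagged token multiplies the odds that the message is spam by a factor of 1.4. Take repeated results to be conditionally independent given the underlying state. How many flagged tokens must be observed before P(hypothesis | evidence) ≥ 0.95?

Prior odds: 0.345 ÷ 0.655 = 69/131.
Likelihood ratio per flagged token = 1.4.
Target odds: 0.95 ÷ 0.05 = 19.
Need (69/131) × 1.4ⁿ ≥ 19, i.e. 1.4ⁿ ≥ 2489/69.
1.4¹⁰ = 282475249/9765625 falls short of 2489/69 but 1.4¹¹ ≈40.4957 reaches it, so n = 11.

11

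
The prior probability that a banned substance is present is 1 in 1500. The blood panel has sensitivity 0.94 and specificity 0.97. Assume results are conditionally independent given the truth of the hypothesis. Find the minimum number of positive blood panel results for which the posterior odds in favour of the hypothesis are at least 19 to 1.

3

Prior odds: (1/1500) ÷ (1499/1500) = 1/1499.
False-positive rate = 1 − 0.97 = 0.03; likelihood ratio of a positive = 0.94/0.03 = 94/3.
Target odds = 19.
Need (1/1499) × (94/3)ⁿ ≥ 19, i.e. (94/3)ⁿ ≥ 28481.
(94/3)² = 8836/9 falls short of 28481 but (94/3)³ = 830584/27 reaches it, so n = 3.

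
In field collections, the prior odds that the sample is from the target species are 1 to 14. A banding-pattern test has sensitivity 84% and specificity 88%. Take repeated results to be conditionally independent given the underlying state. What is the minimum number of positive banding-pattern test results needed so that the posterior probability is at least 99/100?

4

Prior odds = 1/14.
False-positive rate = 1 − 0.88 = 0.12; likelihood ratio of a positive = 0.84/0.12 = 7.
Target posterior odds = 0.99/0.01 = 99.
Require 7ⁿ ≥ 99 ÷ (1/14) = 1386.
7³ = 343 falls short of 1386 but 7⁴ = 2401 reaches it, so n = 4.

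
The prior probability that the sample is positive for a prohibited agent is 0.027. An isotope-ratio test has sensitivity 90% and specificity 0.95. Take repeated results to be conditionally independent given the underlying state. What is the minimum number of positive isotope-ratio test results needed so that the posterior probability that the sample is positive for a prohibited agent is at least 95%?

Prior odds: 0.027 ÷ 0.973 = 27/973.
False-positive rate = 1 − 0.95 = 0.05; likelihood ratio of a positive = 0.9/0.05 = 18.
Target posterior odds = 0.95/0.05 = 19.
Need (27/973) × 18ⁿ ≥ 19, i.e. 18ⁿ ≥ 18487/27.
18² = 324 falls short of 18487/27 but 18³ = 5832 reaches it, so n = 3.

3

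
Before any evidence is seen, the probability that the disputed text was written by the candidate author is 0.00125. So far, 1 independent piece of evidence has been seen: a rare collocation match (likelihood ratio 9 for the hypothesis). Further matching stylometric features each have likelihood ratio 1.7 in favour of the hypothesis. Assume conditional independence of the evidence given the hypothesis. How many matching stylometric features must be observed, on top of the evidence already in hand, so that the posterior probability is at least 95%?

15

Prior odds = 0.00125/0.99875 = 1/799.
Bayes factor of the evidence already in hand = 9.
Odds after that evidence = (1/799) × 9 = 9/799.
Target odds = 0.95/0.05 = 19.
Need 1.7ⁿ ≥ 19 ÷ (9/799) = 15181/9.
1.7¹⁴ ≈1683.78 falls short of 15181/9 but 1.7¹⁵ ≈2862.42 reaches it, so n = 15.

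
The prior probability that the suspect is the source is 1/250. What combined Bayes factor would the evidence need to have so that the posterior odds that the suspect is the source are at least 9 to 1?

Prior odds = 0.004/0.996 = 1/249.
Target odds = 9.
Required Bayes factor = 9 ÷ (1/249) = 2241.

2241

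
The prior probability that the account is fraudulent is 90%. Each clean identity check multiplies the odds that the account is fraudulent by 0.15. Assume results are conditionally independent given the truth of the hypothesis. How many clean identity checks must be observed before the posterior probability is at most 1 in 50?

4

Prior odds = 0.9/0.1 = 9.
Likelihood ratio per clean identity check = 0.15.
Target odds: 0.02 ÷ 0.98 = 1/49.
Require 0.15ⁿ ≤ 1/49 ÷ 9 = 1/441.
0.15³ = 0.003375 is still above 1/441 but 0.15⁴ = 81/160000 is at or below it, so n = 4.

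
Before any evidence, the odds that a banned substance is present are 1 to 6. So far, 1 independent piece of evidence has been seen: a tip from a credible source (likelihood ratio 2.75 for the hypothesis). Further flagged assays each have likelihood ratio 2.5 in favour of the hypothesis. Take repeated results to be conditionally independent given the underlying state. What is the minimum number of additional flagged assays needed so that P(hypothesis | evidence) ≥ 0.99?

6

Prior odds = 1/6.
Bayes factor of the evidence already in hand = 2.75.
Odds after that evidence = (1/6) × 2.75 = 11/24.
Target odds = 0.99/0.01 = 99.
Need 2.5ⁿ ≥ 99 ÷ (11/24) = 216.
2.5⁵ = 97.65625 falls short of 216 but 2.5⁶ = 244.140625 reaches it, so n = 6.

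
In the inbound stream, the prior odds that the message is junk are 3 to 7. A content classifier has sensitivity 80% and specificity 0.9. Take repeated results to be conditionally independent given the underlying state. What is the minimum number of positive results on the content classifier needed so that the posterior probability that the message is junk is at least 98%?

Prior odds = 3/7.
False-positive rate = 1 − 0.9 = 0.1; likelihood ratio of a positive = 0.8/0.1 = 8.
Target posterior odds = 0.98/0.02 = 49.
Need (3/7) × 8ⁿ ≥ 49, i.e. 8ⁿ ≥ 343/3.
8² = 64 falls short of 343/3 but 8³ = 512 reaches it, so n = 3.

3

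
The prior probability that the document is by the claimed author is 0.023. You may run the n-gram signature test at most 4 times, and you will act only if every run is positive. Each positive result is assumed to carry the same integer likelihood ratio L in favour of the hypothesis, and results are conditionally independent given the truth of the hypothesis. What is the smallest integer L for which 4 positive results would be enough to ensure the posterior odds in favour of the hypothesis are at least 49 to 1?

7

Prior odds = 0.023/0.977 = 23/977.
Target odds = 49.
Need L⁴ ≥ 49 ÷ (23/977) = 47873/23.
6⁴ = 1296 < 47873/23 ≤ 2401 = 7⁴, so L = 7.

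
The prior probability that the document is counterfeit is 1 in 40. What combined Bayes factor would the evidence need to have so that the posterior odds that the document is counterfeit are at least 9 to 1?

351

Prior odds = 0.025/0.975 = 1/39.
Target odds = 9.
Required Bayes factor = 9 ÷ (1/39) = 351.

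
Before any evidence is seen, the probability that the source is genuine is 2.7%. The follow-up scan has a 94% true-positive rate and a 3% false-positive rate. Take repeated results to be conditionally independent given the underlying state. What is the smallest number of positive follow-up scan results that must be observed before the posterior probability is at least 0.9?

Prior odds = 0.027/0.973 = 27/973.
Likelihood ratio of a positive result = 0.94/0.03 = 94/3.
Target odds: 0.9 ÷ 0.1 = 9.
Require (94/3)ⁿ ≥ 9 ÷ (27/973) = 973/3.
(94/3)¹ = 94/3 falls short of 973/3 but (94/3)² = 8836/9 reaches it, so n = 2.

2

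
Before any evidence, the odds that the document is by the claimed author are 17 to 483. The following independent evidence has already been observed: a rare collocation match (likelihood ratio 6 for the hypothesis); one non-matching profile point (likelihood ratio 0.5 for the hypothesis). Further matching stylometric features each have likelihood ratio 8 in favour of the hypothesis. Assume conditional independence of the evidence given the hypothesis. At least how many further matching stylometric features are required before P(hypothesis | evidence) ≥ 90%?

3

Prior odds = 17/483.
Combined Bayes factor of the evidence already in hand = 6 × 0.5 = 3.
Odds after that evidence = (17/483) × 3 = 17/161.
Target odds = 0.9/0.1 = 9.
Need 8ⁿ ≥ 9 ÷ (17/161) = 1449/17.
8² = 64 falls short of 1449/17 but 8³ = 512 reaches it, so n = 3.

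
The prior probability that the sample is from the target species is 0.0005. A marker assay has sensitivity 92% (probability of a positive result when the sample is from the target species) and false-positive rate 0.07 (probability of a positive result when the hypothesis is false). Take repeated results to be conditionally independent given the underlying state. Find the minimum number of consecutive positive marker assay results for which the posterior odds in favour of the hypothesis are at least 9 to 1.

4

Prior odds: 0.0005 ÷ 0.9995 = 1/1999.
Likelihood ratio of a positive result = 0.92/0.07 = 92/7.
Target odds = 9.
Need (1/1999) × (92/7)ⁿ ≥ 9, i.e. (92/7)ⁿ ≥ 17991.
(92/7)³ = 778688/343 falls short of 17991 but (92/7)⁴ = 71639296/2401 reaches it, so n = 4.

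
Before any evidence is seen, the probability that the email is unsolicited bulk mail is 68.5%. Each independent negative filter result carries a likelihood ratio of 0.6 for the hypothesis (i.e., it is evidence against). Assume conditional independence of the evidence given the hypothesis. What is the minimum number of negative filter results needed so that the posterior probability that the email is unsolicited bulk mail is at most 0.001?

16

Prior odds = 0.685/0.315 = 137/63.
Likelihood ratio per negative filter result = 0.6.
Target posterior odds = 0.001/0.999 = 1/999.
Need (137/63) × 0.6ⁿ ≤ 1/999, i.e. 0.6ⁿ ≤ 7/15207.
0.6¹⁵ ≈0.000470185 is still above 7/15207 but 0.6¹⁶ ≈0.000282111 is at or below it, so n = 16.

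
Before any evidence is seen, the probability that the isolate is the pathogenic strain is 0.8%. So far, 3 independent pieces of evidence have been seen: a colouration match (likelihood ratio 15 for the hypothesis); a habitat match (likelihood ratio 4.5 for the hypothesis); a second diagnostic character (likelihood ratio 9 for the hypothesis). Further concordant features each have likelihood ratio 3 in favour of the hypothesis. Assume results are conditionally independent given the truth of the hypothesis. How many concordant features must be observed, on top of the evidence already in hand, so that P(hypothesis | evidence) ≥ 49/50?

Prior odds = 0.008/0.992 = 1/124.
Combined Bayes factor of the evidence already in hand = 15 × 4.5 × 9 = 607.5.
Odds after that evidence = (1/124) × 607.5 = 1215/248.
Target odds = 0.98/0.02 = 49.
Need 3ⁿ ≥ 49 ÷ (1215/248) = 12152/1215.
3² = 9 falls short of 12152/1215 but 3³ = 27 reaches it, so n = 3.

3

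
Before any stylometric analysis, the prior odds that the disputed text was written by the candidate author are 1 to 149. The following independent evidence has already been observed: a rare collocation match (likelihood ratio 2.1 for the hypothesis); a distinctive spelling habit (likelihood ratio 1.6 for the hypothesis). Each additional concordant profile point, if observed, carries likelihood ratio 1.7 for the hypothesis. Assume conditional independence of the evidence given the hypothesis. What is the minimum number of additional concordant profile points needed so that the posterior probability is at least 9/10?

Prior odds = 1/149.
Combined Bayes factor of the evidence already in hand = 2.1 × 1.6 = 3.36.
Odds after that evidence = (1/149) × 3.36 = 84/3725.
Target odds = 0.9/0.1 = 9.
Need 1.7ⁿ ≥ 9 ÷ (84/3725) = 11175/28.
1.7¹¹ ≈342.719 falls short of 11175/28 but 1.7¹² ≈582.622 reaches it, so n = 12.

12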